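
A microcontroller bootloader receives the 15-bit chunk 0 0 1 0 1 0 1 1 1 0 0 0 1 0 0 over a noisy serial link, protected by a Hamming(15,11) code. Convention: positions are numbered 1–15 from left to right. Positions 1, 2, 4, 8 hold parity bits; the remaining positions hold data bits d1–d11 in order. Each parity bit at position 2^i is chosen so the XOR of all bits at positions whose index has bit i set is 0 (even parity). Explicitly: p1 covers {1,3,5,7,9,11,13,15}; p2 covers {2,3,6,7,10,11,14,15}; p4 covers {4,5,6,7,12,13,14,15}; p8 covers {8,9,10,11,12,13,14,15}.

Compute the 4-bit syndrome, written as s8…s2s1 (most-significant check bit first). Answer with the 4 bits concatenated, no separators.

1101

s1 (pos 1,3,5,7,9,11,13,15): 0⊕1⊕1⊕1⊕1⊕0⊕1⊕0 = 1
s2 (pos 2,3,6,7,10,11,14,15): 0⊕1⊕0⊕1⊕0⊕0⊕0⊕0 = 0
s4 (pos 4,5,6,7,12,13,14,15): 0⊕1⊕0⊕1⊕0⊕1⊕0⊕0 = 1
s8 (pos 8,9,10,11,12,13,14,15): 1⊕1⊕0⊕0⊕0⊕1⊕0⊕0 = 1
Syndrome s8…s1 = 1101 → error at position 13.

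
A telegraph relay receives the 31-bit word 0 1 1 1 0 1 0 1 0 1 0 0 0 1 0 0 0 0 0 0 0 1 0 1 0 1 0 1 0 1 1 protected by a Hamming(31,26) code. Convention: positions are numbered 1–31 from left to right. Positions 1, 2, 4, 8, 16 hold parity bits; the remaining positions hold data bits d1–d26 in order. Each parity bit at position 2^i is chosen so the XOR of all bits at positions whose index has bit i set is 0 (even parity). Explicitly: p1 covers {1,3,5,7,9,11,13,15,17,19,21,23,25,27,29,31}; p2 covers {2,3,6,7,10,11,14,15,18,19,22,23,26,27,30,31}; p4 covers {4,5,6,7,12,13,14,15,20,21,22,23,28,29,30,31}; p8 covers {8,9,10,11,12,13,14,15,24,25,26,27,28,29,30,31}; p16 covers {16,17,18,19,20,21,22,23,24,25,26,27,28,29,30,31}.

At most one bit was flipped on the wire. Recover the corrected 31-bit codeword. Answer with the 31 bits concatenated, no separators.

0111000101000100000001010101011

s1 (pos 1,3,5,7,9,11,13,15,17,19,21,23,25,27,29,31): 0⊕1⊕0⊕0⊕0⊕0⊕0⊕0⊕0⊕0⊕0⊕0⊕0⊕0⊕0⊕1 = 0
s2 (pos 2,3,6,7,10,11,14,15,18,19,22,23,26,27,30,31): 1⊕1⊕1⊕0⊕1⊕0⊕1⊕0⊕0⊕0⊕1⊕0⊕1⊕0⊕1⊕1 = 1
s4 (pos 4,5,6,7,12,13,14,15,20,21,22,23,28,29,30,31): 1⊕0⊕1⊕0⊕0⊕0⊕1⊕0⊕0⊕0⊕1⊕0⊕1⊕0⊕1⊕1 = 1
s8 (pos 8,9,10,11,12,13,14,15,24,25,26,27,28,29,30,31): 1⊕0⊕1⊕0⊕0⊕0⊕1⊕0⊕1⊕0⊕1⊕0⊕1⊕0⊕1⊕1 = 0
s16 (pos 16,17,18,19,20,21,22,23,24,25,26,27,28,29,30,31): 0⊕0⊕0⊕0⊕0⊕0⊕1⊕0⊕1⊕0⊕1⊕0⊕1⊕0⊕1⊕1 = 0
Syndrome s16…s1 = 00110 → error at position 6.
Flip position 6: 0111010101000100000001010101011 → 0111000101000100000001010101011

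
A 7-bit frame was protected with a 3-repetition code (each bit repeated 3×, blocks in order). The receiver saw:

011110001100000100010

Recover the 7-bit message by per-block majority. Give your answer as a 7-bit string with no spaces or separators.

Block 1 (011): 2 ones → 1
Block 2 (110): 2 ones → 1
Block 3 (001): 1 one → 0
Block 4 (100): 1 one → 0
Block 5 (000): 0 ones → 0
Block 6 (100): 1 one → 0
Block 7 (010): 1 one → 0

1100000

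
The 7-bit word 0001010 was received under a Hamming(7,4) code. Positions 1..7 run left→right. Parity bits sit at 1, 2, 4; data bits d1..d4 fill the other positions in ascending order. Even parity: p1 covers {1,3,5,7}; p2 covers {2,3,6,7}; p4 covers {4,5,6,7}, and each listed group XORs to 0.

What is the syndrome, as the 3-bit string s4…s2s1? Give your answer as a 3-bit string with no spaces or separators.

s1 (pos 1,3,5,7): 0⊕0⊕0⊕0 = 0
s2 (pos 2,3,6,7): 0⊕0⊕1⊕0 = 1
s4 (pos 4,5,6,7): 1⊕0⊕1⊕0 = 0
Syndrome s4…s1 = 010 → error at position 2.

010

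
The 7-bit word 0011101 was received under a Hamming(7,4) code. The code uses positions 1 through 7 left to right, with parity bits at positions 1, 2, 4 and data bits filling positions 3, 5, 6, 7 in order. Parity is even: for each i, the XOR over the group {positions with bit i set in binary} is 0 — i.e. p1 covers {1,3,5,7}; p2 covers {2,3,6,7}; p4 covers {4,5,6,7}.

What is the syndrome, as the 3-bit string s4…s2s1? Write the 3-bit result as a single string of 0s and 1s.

101

s1 (pos 1,3,5,7): 0⊕1⊕1⊕1 = 1
s2 (pos 2,3,6,7): 0⊕1⊕0⊕1 = 0
s4 (pos 4,5,6,7): 1⊕1⊕0⊕1 = 1
Syndrome s4…s1 = 101 → error at position 5.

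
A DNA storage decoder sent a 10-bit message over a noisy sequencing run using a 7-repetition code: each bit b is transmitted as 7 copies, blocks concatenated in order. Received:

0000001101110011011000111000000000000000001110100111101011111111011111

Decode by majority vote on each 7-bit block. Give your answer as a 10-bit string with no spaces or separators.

0110001111

Block 1 (0000001): 1 one → 0
Block 2 (1011100): 4 ones → 1
Block 3 (1101100): 4 ones → 1
Block 4 (0111000): 3 ones → 0
Block 5 (0000000): 0 ones → 0
Block 6 (0000000): 0 ones → 0
Block 7 (1110100): 4 ones → 1
Block 8 (1111010): 5 ones → 1
Block 9 (1111111): 7 ones → 1
Block 10 (1011111): 6 ones → 1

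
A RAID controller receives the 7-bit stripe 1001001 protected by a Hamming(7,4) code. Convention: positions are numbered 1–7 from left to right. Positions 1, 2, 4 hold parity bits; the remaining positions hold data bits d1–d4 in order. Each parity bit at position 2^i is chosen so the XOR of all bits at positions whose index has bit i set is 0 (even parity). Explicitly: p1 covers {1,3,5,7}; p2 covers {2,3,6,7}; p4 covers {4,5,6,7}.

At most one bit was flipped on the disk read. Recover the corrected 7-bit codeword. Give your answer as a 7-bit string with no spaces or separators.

s1 (pos 1,3,5,7): 1⊕0⊕0⊕1 = 0
s2 (pos 2,3,6,7): 0⊕0⊕0⊕1 = 1
s4 (pos 4,5,6,7): 1⊕0⊕0⊕1 = 0
Syndrome s4…s1 = 010 → error at position 2.
Flip position 2: 1001001 → 1101001

1101001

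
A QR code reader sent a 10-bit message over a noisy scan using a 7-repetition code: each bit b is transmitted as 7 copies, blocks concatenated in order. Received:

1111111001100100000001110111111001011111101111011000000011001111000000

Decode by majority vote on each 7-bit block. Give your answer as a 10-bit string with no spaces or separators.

Block 1 (1111111): 7 ones → 1
Block 2 (0011001): 3 ones → 0
Block 3 (0000000): 0 ones → 0
Block 4 (1110111): 6 ones → 1
Block 5 (1110010): 4 ones → 1
Block 6 (1111110): 6 ones → 1
Block 7 (1111011): 6 ones → 1
Block 8 (0000000): 0 ones → 0
Block 9 (1100111): 5 ones → 1
Block 10 (1000000): 1 one → 0

1001111010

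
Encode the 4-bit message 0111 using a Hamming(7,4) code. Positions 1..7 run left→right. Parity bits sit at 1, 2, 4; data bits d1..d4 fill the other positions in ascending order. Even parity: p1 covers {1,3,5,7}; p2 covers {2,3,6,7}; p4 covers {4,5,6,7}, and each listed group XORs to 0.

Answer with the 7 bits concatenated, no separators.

Place data at non-parity positions: p1 p2 0 p4 1 1 1
p1 (pos 1,3,5,7): XOR of data positions = 0⊕1⊕1 = 0
p2 (pos 2,3,6,7): XOR of data positions = 0⊕1⊕1 = 0
p4 (pos 4,5,6,7): XOR of data positions = 1⊕1⊕1 = 1
Codeword: 0001111

0001111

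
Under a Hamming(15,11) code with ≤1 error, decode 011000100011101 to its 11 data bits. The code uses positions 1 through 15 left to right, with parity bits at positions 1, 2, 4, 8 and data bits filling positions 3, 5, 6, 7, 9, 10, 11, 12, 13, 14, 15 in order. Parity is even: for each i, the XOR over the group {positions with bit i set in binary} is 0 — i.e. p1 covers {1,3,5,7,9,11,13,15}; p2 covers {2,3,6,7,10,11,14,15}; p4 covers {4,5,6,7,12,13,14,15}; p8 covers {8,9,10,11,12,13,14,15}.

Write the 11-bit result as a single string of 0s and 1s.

s1 (pos 1,3,5,7,9,11,13,15): 0⊕1⊕0⊕1⊕0⊕1⊕1⊕1 = 1
s2 (pos 2,3,6,7,10,11,14,15): 1⊕1⊕0⊕1⊕0⊕1⊕0⊕1 = 1
s4 (pos 4,5,6,7,12,13,14,15): 0⊕0⊕0⊕1⊕1⊕1⊕0⊕1 = 0
s8 (pos 8,9,10,11,12,13,14,15): 0⊕0⊕0⊕1⊕1⊕1⊕0⊕1 = 0
Syndrome s8…s1 = 0011 → error at position 3.
Flip position 3: 011000100011101 → 010000100011101
Read data bits from positions 3,5,6,7,9,10,11,12,13,14,15: 00010011101

00010011101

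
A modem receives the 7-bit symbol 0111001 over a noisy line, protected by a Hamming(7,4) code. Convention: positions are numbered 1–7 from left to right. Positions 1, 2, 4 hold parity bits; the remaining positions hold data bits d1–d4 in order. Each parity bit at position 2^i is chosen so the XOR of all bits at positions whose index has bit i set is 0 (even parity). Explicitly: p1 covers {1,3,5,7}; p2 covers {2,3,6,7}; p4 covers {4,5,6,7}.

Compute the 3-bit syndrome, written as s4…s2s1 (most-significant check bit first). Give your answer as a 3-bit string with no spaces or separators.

s1 (pos 1,3,5,7): 0⊕1⊕0⊕1 = 0
s2 (pos 2,3,6,7): 1⊕1⊕0⊕1 = 1
s4 (pos 4,5,6,7): 1⊕0⊕0⊕1 = 0
Syndrome s4…s1 = 010 → error at position 2.

010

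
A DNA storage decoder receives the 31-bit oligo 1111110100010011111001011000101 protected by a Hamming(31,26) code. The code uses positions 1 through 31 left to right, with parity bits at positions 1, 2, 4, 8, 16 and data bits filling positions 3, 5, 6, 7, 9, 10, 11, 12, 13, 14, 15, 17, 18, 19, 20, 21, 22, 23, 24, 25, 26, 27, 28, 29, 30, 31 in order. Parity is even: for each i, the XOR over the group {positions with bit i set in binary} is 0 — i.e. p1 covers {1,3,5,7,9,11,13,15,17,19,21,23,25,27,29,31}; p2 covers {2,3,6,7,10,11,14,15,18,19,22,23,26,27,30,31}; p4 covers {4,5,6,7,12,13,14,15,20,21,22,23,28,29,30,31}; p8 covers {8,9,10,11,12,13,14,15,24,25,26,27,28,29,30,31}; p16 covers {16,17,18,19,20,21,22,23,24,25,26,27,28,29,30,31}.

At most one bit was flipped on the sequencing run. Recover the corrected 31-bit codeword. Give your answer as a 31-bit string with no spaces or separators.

1111110100010011111001010000101

s1 (pos 1,3,5,7,9,11,13,15,17,19,21,23,25,27,29,31): 1⊕1⊕1⊕0⊕0⊕0⊕0⊕1⊕1⊕1⊕0⊕0⊕1⊕0⊕1⊕1 = 1
s2 (pos 2,3,6,7,10,11,14,15,18,19,22,23,26,27,30,31): 1⊕1⊕1⊕0⊕0⊕0⊕0⊕1⊕1⊕1⊕1⊕0⊕0⊕0⊕0⊕1 = 0
s4 (pos 4,5,6,7,12,13,14,15,20,21,22,23,28,29,30,31): 1⊕1⊕1⊕0⊕1⊕0⊕0⊕1⊕0⊕0⊕1⊕0⊕0⊕1⊕0⊕1 = 0
s8 (pos 8,9,10,11,12,13,14,15,24,25,26,27,28,29,30,31): 1⊕0⊕0⊕0⊕1⊕0⊕0⊕1⊕1⊕1⊕0⊕0⊕0⊕1⊕0⊕1 = 1
s16 (pos 16,17,18,19,20,21,22,23,24,25,26,27,28,29,30,31): 1⊕1⊕1⊕1⊕0⊕0⊕1⊕0⊕1⊕1⊕0⊕0⊕0⊕1⊕0⊕1 = 1
Syndrome s16…s1 = 11001 → error at position 25.
Flip position 25: 1111110100010011111001011000101 → 1111110100010011111001010000101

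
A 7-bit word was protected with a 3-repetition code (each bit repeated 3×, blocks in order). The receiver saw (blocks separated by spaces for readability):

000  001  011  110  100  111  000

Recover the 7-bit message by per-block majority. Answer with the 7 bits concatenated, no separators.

Block 1 (000): 0 ones → 0
Block 2 (001): 1 one → 0
Block 3 (011): 2 ones → 1
Block 4 (110): 2 ones → 1
Block 5 (100): 1 one → 0
Block 6 (111): 3 ones → 1
Block 7 (000): 0 ones → 0

0011010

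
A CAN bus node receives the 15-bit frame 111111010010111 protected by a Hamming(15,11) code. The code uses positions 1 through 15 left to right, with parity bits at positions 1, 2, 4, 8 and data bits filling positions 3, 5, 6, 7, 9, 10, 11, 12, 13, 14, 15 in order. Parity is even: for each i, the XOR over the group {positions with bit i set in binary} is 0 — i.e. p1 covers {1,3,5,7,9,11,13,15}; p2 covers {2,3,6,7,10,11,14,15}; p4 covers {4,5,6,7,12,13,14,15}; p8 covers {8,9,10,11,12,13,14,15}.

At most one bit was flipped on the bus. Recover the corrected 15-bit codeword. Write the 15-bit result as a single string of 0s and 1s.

s1 (pos 1,3,5,7,9,11,13,15): 1⊕1⊕1⊕0⊕0⊕1⊕1⊕1 = 0
s2 (pos 2,3,6,7,10,11,14,15): 1⊕1⊕1⊕0⊕0⊕1⊕1⊕1 = 0
s4 (pos 4,5,6,7,12,13,14,15): 1⊕1⊕1⊕0⊕0⊕1⊕1⊕1 = 0
s8 (pos 8,9,10,11,12,13,14,15): 1⊕0⊕0⊕1⊕0⊕1⊕1⊕1 = 1
Syndrome s8…s1 = 1000 → error at position 8.
Flip position 8: 111111010010111 → 111111000010111

111111000010111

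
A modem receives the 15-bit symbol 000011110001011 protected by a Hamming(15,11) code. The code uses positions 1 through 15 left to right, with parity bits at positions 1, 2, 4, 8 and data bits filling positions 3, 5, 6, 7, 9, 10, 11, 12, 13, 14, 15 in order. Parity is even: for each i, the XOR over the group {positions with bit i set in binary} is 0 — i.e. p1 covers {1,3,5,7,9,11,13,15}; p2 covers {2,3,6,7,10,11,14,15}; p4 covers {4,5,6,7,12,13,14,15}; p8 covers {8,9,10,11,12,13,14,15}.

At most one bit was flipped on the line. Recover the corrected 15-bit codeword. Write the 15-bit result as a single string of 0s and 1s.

100011110001011

s1 (pos 1,3,5,7,9,11,13,15): 0⊕0⊕1⊕1⊕0⊕0⊕0⊕1 = 1
s2 (pos 2,3,6,7,10,11,14,15): 0⊕0⊕1⊕1⊕0⊕0⊕1⊕1 = 0
s4 (pos 4,5,6,7,12,13,14,15): 0⊕1⊕1⊕1⊕1⊕0⊕1⊕1 = 0
s8 (pos 8,9,10,11,12,13,14,15): 1⊕0⊕0⊕0⊕1⊕0⊕1⊕1 = 0
Syndrome s8…s1 = 0001 → error at position 1.
Flip position 1: 000011110001011 → 100011110001011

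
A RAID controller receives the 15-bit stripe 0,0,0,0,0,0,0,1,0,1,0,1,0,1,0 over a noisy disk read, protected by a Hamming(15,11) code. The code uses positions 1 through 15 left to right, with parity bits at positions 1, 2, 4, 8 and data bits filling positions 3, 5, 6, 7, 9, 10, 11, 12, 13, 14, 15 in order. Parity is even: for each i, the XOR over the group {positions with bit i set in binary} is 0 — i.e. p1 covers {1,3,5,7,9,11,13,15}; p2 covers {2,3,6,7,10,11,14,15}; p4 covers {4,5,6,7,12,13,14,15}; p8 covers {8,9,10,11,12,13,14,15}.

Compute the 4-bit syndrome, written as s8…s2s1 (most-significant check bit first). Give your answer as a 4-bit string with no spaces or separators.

s1 (pos 1,3,5,7,9,11,13,15): 0⊕0⊕0⊕0⊕0⊕0⊕0⊕0 = 0
s2 (pos 2,3,6,7,10,11,14,15): 0⊕0⊕0⊕0⊕1⊕0⊕1⊕0 = 0
s4 (pos 4,5,6,7,12,13,14,15): 0⊕0⊕0⊕0⊕1⊕0⊕1⊕0 = 0
s8 (pos 8,9,10,11,12,13,14,15): 1⊕0⊕1⊕0⊕1⊕0⊕1⊕0 = 0
Syndrome s8…s1 = 0000 → no error.

0000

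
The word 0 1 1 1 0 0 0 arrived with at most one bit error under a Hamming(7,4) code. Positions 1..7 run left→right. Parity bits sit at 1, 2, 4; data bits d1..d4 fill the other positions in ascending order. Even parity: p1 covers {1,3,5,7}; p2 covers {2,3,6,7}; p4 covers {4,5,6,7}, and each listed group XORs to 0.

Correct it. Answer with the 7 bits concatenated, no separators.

0111100

s1 (pos 1,3,5,7): 0⊕1⊕0⊕0 = 1
s2 (pos 2,3,6,7): 1⊕1⊕0⊕0 = 0
s4 (pos 4,5,6,7): 1⊕0⊕0⊕0 = 1
Syndrome s4…s1 = 101 → error at position 5.
Flip position 5: 0111000 → 0111100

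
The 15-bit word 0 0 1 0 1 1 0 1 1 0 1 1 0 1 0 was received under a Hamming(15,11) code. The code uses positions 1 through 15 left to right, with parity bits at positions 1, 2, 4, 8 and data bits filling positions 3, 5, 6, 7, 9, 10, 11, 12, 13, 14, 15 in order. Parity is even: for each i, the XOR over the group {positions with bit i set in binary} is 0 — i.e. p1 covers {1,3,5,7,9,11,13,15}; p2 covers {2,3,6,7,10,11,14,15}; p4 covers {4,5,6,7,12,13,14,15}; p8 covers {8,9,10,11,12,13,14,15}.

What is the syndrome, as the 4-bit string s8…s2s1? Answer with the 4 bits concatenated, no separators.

1000

s1 (pos 1,3,5,7,9,11,13,15): 0⊕1⊕1⊕0⊕1⊕1⊕0⊕0 = 0
s2 (pos 2,3,6,7,10,11,14,15): 0⊕1⊕1⊕0⊕0⊕1⊕1⊕0 = 0
s4 (pos 4,5,6,7,12,13,14,15): 0⊕1⊕1⊕0⊕1⊕0⊕1⊕0 = 0
s8 (pos 8,9,10,11,12,13,14,15): 1⊕1⊕0⊕1⊕1⊕0⊕1⊕0 = 1
Syndrome s8…s1 = 1000 → error at position 8.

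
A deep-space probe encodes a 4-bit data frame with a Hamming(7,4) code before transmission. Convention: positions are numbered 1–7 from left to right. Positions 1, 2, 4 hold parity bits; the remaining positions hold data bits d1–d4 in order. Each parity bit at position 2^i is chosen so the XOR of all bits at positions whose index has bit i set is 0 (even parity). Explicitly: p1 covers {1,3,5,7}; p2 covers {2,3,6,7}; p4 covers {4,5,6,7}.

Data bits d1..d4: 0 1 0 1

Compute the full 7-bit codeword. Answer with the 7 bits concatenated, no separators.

Place data at non-parity positions: p1 p2 0 p4 1 0 1
p1 (pos 1,3,5,7): XOR of data positions = 0⊕1⊕1 = 0
p2 (pos 2,3,6,7): XOR of data positions = 0⊕0⊕1 = 1
p4 (pos 4,5,6,7): XOR of data positions = 1⊕0⊕1 = 0
Codeword: 0100101

0100101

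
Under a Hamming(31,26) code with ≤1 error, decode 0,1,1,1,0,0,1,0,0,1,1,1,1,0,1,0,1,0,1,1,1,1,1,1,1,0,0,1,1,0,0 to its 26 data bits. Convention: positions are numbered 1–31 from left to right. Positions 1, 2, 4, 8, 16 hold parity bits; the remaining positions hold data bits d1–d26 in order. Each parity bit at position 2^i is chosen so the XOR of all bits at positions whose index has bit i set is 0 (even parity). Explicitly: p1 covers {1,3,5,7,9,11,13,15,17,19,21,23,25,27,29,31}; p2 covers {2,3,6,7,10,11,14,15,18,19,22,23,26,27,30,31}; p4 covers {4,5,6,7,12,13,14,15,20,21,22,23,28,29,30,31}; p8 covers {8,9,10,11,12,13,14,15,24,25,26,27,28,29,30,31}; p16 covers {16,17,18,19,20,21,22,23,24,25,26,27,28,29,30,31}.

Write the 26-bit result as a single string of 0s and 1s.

s1 (pos 1,3,5,7,9,11,13,15,17,19,21,23,25,27,29,31): 0⊕1⊕0⊕1⊕0⊕1⊕1⊕1⊕1⊕1⊕1⊕1⊕1⊕0⊕1⊕0 = 1
s2 (pos 2,3,6,7,10,11,14,15,18,19,22,23,26,27,30,31): 1⊕1⊕0⊕1⊕1⊕1⊕0⊕1⊕0⊕1⊕1⊕1⊕0⊕0⊕0⊕0 = 1
s4 (pos 4,5,6,7,12,13,14,15,20,21,22,23,28,29,30,31): 1⊕0⊕0⊕1⊕1⊕1⊕0⊕1⊕1⊕1⊕1⊕1⊕1⊕1⊕0⊕0 = 1
s8 (pos 8,9,10,11,12,13,14,15,24,25,26,27,28,29,30,31): 0⊕0⊕1⊕1⊕1⊕1⊕0⊕1⊕1⊕1⊕0⊕0⊕1⊕1⊕0⊕0 = 1
s16 (pos 16,17,18,19,20,21,22,23,24,25,26,27,28,29,30,31): 0⊕1⊕0⊕1⊕1⊕1⊕1⊕1⊕1⊕1⊕0⊕0⊕1⊕1⊕0⊕0 = 0
Syndrome s16…s1 = 01111 → error at position 15.
Flip position 15: 0111001001111010101111111001100 → 0111001001111000101111111001100
Read data bits from positions 3,5,6,7,9,10,11,12,13,14,15,17,18,19,20,21,22,23,24,25,26,27,28,29,30,31: 10010111100101111111001100

10010111100101111111001100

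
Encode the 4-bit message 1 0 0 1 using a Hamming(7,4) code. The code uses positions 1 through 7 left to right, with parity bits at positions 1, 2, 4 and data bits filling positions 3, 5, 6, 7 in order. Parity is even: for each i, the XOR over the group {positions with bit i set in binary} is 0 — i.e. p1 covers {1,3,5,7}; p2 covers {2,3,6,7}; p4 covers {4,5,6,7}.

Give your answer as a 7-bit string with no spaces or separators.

0011001

Place data at non-parity positions: p1 p2 1 p4 0 0 1
p1 (pos 1,3,5,7): XOR of data positions = 1⊕0⊕1 = 0
p2 (pos 2,3,6,7): XOR of data positions = 1⊕0⊕1 = 0
p4 (pos 4,5,6,7): XOR of data positions = 0⊕0⊕1 = 1
Codeword: 0011001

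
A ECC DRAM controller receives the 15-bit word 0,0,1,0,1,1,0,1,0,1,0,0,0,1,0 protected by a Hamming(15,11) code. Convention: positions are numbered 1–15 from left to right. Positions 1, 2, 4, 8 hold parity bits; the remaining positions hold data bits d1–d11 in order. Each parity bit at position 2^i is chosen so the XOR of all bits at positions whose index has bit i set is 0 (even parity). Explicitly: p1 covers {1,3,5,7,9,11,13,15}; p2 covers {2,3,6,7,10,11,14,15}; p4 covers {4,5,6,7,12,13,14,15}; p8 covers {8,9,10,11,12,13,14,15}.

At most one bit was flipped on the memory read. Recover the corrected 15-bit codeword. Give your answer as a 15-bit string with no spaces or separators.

001011010101010

s1 (pos 1,3,5,7,9,11,13,15): 0⊕1⊕1⊕0⊕0⊕0⊕0⊕0 = 0
s2 (pos 2,3,6,7,10,11,14,15): 0⊕1⊕1⊕0⊕1⊕0⊕1⊕0 = 0
s4 (pos 4,5,6,7,12,13,14,15): 0⊕1⊕1⊕0⊕0⊕0⊕1⊕0 = 1
s8 (pos 8,9,10,11,12,13,14,15): 1⊕0⊕1⊕0⊕0⊕0⊕1⊕0 = 1
Syndrome s8…s1 = 1100 → error at position 12.
Flip position 12: 001011010100010 → 001011010101010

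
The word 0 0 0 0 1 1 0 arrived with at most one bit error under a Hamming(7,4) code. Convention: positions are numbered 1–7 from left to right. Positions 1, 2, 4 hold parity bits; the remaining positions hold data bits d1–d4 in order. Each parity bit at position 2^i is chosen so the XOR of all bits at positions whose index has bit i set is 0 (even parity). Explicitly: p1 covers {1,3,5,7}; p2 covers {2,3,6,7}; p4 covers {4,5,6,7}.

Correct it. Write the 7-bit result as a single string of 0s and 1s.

0010110

s1 (pos 1,3,5,7): 0⊕0⊕1⊕0 = 1
s2 (pos 2,3,6,7): 0⊕0⊕1⊕0 = 1
s4 (pos 4,5,6,7): 0⊕1⊕1⊕0 = 0
Syndrome s4…s1 = 011 → error at position 3.
Flip position 3: 0000110 → 0010110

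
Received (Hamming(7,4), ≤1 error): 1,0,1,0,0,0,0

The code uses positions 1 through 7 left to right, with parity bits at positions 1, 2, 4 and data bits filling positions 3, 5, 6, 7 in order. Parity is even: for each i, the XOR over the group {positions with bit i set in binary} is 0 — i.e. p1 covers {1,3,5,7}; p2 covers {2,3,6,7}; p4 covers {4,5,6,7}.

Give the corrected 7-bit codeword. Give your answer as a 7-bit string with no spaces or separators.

1110000

s1 (pos 1,3,5,7): 1⊕1⊕0⊕0 = 0
s2 (pos 2,3,6,7): 0⊕1⊕0⊕0 = 1
s4 (pos 4,5,6,7): 0⊕0⊕0⊕0 = 0
Syndrome s4…s1 = 010 → error at position 2.
Flip position 2: 1010000 → 1110000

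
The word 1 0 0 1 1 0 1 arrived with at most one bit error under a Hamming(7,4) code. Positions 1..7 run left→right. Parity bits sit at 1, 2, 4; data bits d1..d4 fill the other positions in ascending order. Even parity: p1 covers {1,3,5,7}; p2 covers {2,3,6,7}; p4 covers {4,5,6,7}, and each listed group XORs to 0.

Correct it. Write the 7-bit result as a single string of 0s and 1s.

1001100

s1 (pos 1,3,5,7): 1⊕0⊕1⊕1 = 1
s2 (pos 2,3,6,7): 0⊕0⊕0⊕1 = 1
s4 (pos 4,5,6,7): 1⊕1⊕0⊕1 = 1
Syndrome s4…s1 = 111 → error at position 7.
Flip position 7: 1001101 → 1001100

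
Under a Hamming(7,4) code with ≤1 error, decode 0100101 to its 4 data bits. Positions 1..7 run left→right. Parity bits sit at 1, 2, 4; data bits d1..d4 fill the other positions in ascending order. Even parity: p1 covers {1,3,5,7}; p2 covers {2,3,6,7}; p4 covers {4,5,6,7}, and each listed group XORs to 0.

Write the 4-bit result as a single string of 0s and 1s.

s1 (pos 1,3,5,7): 0⊕0⊕1⊕1 = 0
s2 (pos 2,3,6,7): 1⊕0⊕0⊕1 = 0
s4 (pos 4,5,6,7): 0⊕1⊕0⊕1 = 0
Syndrome s4…s1 = 000 → no error.
Read data bits from positions 3,5,6,7: 0101

0101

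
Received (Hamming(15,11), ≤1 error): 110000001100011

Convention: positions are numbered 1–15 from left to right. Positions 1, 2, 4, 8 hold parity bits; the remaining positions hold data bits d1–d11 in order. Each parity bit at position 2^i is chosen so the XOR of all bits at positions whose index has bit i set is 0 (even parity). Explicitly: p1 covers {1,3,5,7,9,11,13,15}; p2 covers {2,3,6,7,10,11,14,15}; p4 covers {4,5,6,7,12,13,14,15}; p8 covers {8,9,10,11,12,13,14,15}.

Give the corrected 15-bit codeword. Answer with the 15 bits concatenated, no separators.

s1 (pos 1,3,5,7,9,11,13,15): 1⊕0⊕0⊕0⊕1⊕0⊕0⊕1 = 1
s2 (pos 2,3,6,7,10,11,14,15): 1⊕0⊕0⊕0⊕1⊕0⊕1⊕1 = 0
s4 (pos 4,5,6,7,12,13,14,15): 0⊕0⊕0⊕0⊕0⊕0⊕1⊕1 = 0
s8 (pos 8,9,10,11,12,13,14,15): 0⊕1⊕1⊕0⊕0⊕0⊕1⊕1 = 0
Syndrome s8…s1 = 0001 → error at position 1.
Flip position 1: 110000001100011 → 010000001100011

010000001100011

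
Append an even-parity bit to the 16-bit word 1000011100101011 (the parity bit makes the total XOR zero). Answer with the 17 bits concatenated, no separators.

XOR of the 16 data bits: 1⊕0⊕0⊕0⊕0⊕1⊕1⊕1⊕0⊕0⊕1⊕0⊕1⊕0⊕1⊕1 = 0
Parity bit = 0 (so all 17 bits XOR to 0).

10000111001010110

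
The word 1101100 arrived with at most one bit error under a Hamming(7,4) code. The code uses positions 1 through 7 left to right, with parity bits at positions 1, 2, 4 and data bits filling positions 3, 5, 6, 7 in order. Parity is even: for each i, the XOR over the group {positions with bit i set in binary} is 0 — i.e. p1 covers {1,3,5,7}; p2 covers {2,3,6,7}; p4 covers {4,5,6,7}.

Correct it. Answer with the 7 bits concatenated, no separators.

1001100

s1 (pos 1,3,5,7): 1⊕0⊕1⊕0 = 0
s2 (pos 2,3,6,7): 1⊕0⊕0⊕0 = 1
s4 (pos 4,5,6,7): 1⊕1⊕0⊕0 = 0
Syndrome s4…s1 = 010 → error at position 2.
Flip position 2: 1101100 → 1001100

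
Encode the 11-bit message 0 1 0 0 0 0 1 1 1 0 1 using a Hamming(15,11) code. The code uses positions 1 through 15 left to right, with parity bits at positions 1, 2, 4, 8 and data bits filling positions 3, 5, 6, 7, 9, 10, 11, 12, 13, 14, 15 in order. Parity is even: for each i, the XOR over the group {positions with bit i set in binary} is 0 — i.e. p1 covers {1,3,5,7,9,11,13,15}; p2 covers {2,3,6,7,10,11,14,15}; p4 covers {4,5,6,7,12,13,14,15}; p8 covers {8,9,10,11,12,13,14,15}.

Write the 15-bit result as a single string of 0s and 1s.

000010000011101

Place data at non-parity positions: p1 p2 0 p4 1 0 0 p8 0 0 1 1 1 0 1
p1 (pos 1,3,5,7,9,11,13,15): XOR of data positions = 0⊕1⊕0⊕0⊕1⊕1⊕1 = 0
p2 (pos 2,3,6,7,10,11,14,15): XOR of data positions = 0⊕0⊕0⊕0⊕1⊕0⊕1 = 0
p4 (pos 4,5,6,7,12,13,14,15): XOR of data positions = 1⊕0⊕0⊕1⊕1⊕0⊕1 = 0
p8 (pos 8,9,10,11,12,13,14,15): XOR of data positions = 0⊕0⊕1⊕1⊕1⊕0⊕1 = 0
Codeword: 000010000011101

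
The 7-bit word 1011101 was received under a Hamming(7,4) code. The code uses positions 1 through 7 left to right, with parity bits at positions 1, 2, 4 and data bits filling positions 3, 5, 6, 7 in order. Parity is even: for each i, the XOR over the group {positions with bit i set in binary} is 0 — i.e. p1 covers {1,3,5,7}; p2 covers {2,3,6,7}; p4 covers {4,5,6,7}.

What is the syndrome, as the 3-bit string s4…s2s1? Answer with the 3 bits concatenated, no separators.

100

s1 (pos 1,3,5,7): 1⊕1⊕1⊕1 = 0
s2 (pos 2,3,6,7): 0⊕1⊕0⊕1 = 0
s4 (pos 4,5,6,7): 1⊕1⊕0⊕1 = 1
Syndrome s4…s1 = 100 → error at position 4.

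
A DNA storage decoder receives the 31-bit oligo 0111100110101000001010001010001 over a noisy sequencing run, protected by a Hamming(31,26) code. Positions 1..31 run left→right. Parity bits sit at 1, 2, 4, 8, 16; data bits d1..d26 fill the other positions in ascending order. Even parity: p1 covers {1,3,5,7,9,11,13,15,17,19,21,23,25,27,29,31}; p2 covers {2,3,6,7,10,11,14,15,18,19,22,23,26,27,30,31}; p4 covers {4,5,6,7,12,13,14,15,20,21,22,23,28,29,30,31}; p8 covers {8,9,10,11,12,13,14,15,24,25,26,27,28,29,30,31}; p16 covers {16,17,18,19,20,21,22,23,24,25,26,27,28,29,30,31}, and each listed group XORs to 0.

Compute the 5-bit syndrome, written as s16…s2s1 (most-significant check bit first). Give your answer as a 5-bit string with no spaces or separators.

11100

s1 (pos 1,3,5,7,9,11,13,15,17,19,21,23,25,27,29,31): 0⊕1⊕1⊕0⊕1⊕1⊕1⊕0⊕0⊕1⊕1⊕0⊕1⊕1⊕0⊕1 = 0
s2 (pos 2,3,6,7,10,11,14,15,18,19,22,23,26,27,30,31): 1⊕1⊕0⊕0⊕0⊕1⊕0⊕0⊕0⊕1⊕0⊕0⊕0⊕1⊕0⊕1 = 0
s4 (pos 4,5,6,7,12,13,14,15,20,21,22,23,28,29,30,31): 1⊕1⊕0⊕0⊕0⊕1⊕0⊕0⊕0⊕1⊕0⊕0⊕0⊕0⊕0⊕1 = 1
s8 (pos 8,9,10,11,12,13,14,15,24,25,26,27,28,29,30,31): 1⊕1⊕0⊕1⊕0⊕1⊕0⊕0⊕0⊕1⊕0⊕1⊕0⊕0⊕0⊕1 = 1
s16 (pos 16,17,18,19,20,21,22,23,24,25,26,27,28,29,30,31): 0⊕0⊕0⊕1⊕0⊕1⊕0⊕0⊕0⊕1⊕0⊕1⊕0⊕0⊕0⊕1 = 1
Syndrome s16…s1 = 11100 → error at position 28.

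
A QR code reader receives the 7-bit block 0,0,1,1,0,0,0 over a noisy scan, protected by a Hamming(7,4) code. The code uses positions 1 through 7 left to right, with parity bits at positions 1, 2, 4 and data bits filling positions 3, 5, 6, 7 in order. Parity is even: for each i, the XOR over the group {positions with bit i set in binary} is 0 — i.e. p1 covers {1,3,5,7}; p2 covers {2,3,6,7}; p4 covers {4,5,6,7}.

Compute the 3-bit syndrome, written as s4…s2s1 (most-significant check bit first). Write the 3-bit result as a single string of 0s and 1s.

111

s1 (pos 1,3,5,7): 0⊕1⊕0⊕0 = 1
s2 (pos 2,3,6,7): 0⊕1⊕0⊕0 = 1
s4 (pos 4,5,6,7): 1⊕0⊕0⊕0 = 1
Syndrome s4…s1 = 111 → error at position 7.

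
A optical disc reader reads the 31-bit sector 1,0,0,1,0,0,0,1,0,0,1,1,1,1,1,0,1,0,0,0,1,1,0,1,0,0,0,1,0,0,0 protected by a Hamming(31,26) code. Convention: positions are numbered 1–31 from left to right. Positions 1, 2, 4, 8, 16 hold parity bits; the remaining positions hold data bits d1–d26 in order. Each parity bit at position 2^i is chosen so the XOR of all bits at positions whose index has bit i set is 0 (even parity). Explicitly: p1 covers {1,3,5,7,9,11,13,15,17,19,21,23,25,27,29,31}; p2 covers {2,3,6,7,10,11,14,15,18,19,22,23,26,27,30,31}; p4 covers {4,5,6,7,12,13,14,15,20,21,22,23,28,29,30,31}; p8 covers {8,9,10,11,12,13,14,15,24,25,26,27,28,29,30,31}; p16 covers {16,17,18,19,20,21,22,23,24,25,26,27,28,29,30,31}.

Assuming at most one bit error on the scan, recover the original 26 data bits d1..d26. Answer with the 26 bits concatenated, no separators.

s1 (pos 1,3,5,7,9,11,13,15,17,19,21,23,25,27,29,31): 1⊕0⊕0⊕0⊕0⊕1⊕1⊕1⊕1⊕0⊕1⊕0⊕0⊕0⊕0⊕0 = 0
s2 (pos 2,3,6,7,10,11,14,15,18,19,22,23,26,27,30,31): 0⊕0⊕0⊕0⊕0⊕1⊕1⊕1⊕0⊕0⊕1⊕0⊕0⊕0⊕0⊕0 = 0
s4 (pos 4,5,6,7,12,13,14,15,20,21,22,23,28,29,30,31): 1⊕0⊕0⊕0⊕1⊕1⊕1⊕1⊕0⊕1⊕1⊕0⊕1⊕0⊕0⊕0 = 0
s8 (pos 8,9,10,11,12,13,14,15,24,25,26,27,28,29,30,31): 1⊕0⊕0⊕1⊕1⊕1⊕1⊕1⊕1⊕0⊕0⊕0⊕1⊕0⊕0⊕0 = 0
s16 (pos 16,17,18,19,20,21,22,23,24,25,26,27,28,29,30,31): 0⊕1⊕0⊕0⊕0⊕1⊕1⊕0⊕1⊕0⊕0⊕0⊕1⊕0⊕0⊕0 = 1
Syndrome s16…s1 = 10000 → error at position 16.
Flip position 16: 1001000100111110100011010001000 → 1001000100111111100011010001000
Read data bits from positions 3,5,6,7,9,10,11,12,13,14,15,17,18,19,20,21,22,23,24,25,26,27,28,29,30,31: 00000011111100011010001000

00000011111100011010001000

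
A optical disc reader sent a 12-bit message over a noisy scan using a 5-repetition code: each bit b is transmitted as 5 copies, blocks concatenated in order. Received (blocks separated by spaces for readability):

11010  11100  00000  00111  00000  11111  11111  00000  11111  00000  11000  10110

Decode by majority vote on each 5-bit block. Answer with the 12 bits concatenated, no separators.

110101101001

Block 1 (11010): 3 ones → 1
Block 2 (11100): 3 ones → 1
Block 3 (00000): 0 ones → 0
Block 4 (00111): 3 ones → 1
Block 5 (00000): 0 ones → 0
Block 6 (11111): 5 ones → 1
Block 7 (11111): 5 ones → 1
Block 8 (00000): 0 ones → 0
Block 9 (11111): 5 ones → 1
Block 10 (00000): 0 ones → 0
Block 11 (11000): 2 ones → 0
Block 12 (10110): 3 ones → 1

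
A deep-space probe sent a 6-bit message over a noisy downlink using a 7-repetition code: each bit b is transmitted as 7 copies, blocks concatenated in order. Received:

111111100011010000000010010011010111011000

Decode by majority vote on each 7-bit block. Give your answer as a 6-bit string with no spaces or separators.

Block 1 (1111111): 7 ones → 1
Block 2 (0001101): 3 ones → 0
Block 3 (0000000): 0 ones → 0
Block 4 (0100100): 2 ones → 0
Block 5 (1101011): 5 ones → 1
Block 6 (1011000): 3 ones → 0

100010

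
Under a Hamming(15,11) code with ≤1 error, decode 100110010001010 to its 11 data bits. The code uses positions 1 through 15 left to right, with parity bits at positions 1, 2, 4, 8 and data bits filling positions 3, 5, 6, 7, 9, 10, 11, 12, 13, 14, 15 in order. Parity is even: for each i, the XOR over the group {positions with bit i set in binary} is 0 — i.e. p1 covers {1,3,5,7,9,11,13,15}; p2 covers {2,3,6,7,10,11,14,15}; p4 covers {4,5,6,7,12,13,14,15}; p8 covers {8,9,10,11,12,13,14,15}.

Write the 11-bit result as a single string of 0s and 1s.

01000101010

s1 (pos 1,3,5,7,9,11,13,15): 1⊕0⊕1⊕0⊕0⊕0⊕0⊕0 = 0
s2 (pos 2,3,6,7,10,11,14,15): 0⊕0⊕0⊕0⊕0⊕0⊕1⊕0 = 1
s4 (pos 4,5,6,7,12,13,14,15): 1⊕1⊕0⊕0⊕1⊕0⊕1⊕0 = 0
s8 (pos 8,9,10,11,12,13,14,15): 1⊕0⊕0⊕0⊕1⊕0⊕1⊕0 = 1
Syndrome s8…s1 = 1010 → error at position 10.
Flip position 10: 100110010001010 → 100110010101010
Read data bits from positions 3,5,6,7,9,10,11,12,13,14,15: 01000101010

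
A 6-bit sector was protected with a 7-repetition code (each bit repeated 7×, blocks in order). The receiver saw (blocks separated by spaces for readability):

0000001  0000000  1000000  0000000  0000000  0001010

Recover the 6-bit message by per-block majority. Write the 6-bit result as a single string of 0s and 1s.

Block 1 (0000001): 1 one → 0
Block 2 (0000000): 0 ones → 0
Block 3 (1000000): 1 one → 0
Block 4 (0000000): 0 ones → 0
Block 5 (0000000): 0 ones → 0
Block 6 (0001010): 2 ones → 0

000000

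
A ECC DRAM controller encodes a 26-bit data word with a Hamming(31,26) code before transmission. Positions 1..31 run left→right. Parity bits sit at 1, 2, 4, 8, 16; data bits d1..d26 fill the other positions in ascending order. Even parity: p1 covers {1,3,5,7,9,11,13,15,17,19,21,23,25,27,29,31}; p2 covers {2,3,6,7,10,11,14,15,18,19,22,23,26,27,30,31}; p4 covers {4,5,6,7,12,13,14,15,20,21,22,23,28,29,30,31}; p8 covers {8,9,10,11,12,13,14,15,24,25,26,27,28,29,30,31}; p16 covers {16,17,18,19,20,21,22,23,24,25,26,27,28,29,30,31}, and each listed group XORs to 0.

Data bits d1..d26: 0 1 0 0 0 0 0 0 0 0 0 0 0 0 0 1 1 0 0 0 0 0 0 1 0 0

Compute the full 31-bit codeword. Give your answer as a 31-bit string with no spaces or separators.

1100100100000001000011000000100

Place data at non-parity positions: p1 p2 0 p4 1 0 0 p8 0 0 0 0 0 0 0 p16 0 0 0 0 1 1 0 0 0 0 0 0 1 0 0
p1 (pos 1,3,5,7,9,11,13,15,17,19,21,23,25,27,29,31): XOR of data positions = 0⊕1⊕0⊕0⊕0⊕0⊕0⊕0⊕0⊕1⊕0⊕0⊕0⊕1⊕0 = 1
p2 (pos 2,3,6,7,10,11,14,15,18,19,22,23,26,27,30,31): XOR of data positions = 0⊕0⊕0⊕0⊕0⊕0⊕0⊕0⊕0⊕1⊕0⊕0⊕0⊕0⊕0 = 1
p4 (pos 4,5,6,7,12,13,14,15,20,21,22,23,28,29,30,31): XOR of data positions = 1⊕0⊕0⊕0⊕0⊕0⊕0⊕0⊕1⊕1⊕0⊕0⊕1⊕0⊕0 = 0
p8 (pos 8,9,10,11,12,13,14,15,24,25,26,27,28,29,30,31): XOR of data positions = 0⊕0⊕0⊕0⊕0⊕0⊕0⊕0⊕0⊕0⊕0⊕0⊕1⊕0⊕0 = 1
p16 (pos 16,17,18,19,20,21,22,23,24,25,26,27,28,29,30,31): XOR of data positions = 0⊕0⊕0⊕0⊕1⊕1⊕0⊕0⊕0⊕0⊕0⊕0⊕1⊕0⊕0 = 1
Codeword: 1100100100000001000011000000100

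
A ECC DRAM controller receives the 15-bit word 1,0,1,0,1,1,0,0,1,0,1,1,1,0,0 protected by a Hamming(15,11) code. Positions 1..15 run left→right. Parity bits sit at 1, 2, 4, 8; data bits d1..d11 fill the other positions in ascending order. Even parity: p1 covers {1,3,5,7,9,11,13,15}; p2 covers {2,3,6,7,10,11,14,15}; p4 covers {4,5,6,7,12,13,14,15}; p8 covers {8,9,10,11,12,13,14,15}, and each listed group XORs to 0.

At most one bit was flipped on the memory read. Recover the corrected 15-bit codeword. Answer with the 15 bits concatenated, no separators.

111011001011100

s1 (pos 1,3,5,7,9,11,13,15): 1⊕1⊕1⊕0⊕1⊕1⊕1⊕0 = 0
s2 (pos 2,3,6,7,10,11,14,15): 0⊕1⊕1⊕0⊕0⊕1⊕0⊕0 = 1
s4 (pos 4,5,6,7,12,13,14,15): 0⊕1⊕1⊕0⊕1⊕1⊕0⊕0 = 0
s8 (pos 8,9,10,11,12,13,14,15): 0⊕1⊕0⊕1⊕1⊕1⊕0⊕0 = 0
Syndrome s8…s1 = 0010 → error at position 2.
Flip position 2: 101011001011100 → 111011001011100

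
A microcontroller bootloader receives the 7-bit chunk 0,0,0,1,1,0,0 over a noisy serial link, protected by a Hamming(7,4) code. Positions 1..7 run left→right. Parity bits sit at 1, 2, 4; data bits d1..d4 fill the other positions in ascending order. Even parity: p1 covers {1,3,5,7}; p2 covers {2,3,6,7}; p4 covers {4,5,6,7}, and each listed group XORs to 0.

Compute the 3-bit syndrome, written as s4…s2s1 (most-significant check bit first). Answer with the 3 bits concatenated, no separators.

s1 (pos 1,3,5,7): 0⊕0⊕1⊕0 = 1
s2 (pos 2,3,6,7): 0⊕0⊕0⊕0 = 0
s4 (pos 4,5,6,7): 1⊕1⊕0⊕0 = 0
Syndrome s4…s1 = 001 → error at position 1.

001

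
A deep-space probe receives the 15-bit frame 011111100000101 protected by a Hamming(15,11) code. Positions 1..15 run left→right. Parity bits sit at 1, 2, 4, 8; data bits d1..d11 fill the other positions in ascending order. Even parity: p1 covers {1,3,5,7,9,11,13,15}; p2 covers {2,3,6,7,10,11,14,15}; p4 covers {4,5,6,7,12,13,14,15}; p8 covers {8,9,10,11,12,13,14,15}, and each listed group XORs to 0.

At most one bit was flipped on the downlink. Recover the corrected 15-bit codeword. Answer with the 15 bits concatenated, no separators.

010111100000101

s1 (pos 1,3,5,7,9,11,13,15): 0⊕1⊕1⊕1⊕0⊕0⊕1⊕1 = 1
s2 (pos 2,3,6,7,10,11,14,15): 1⊕1⊕1⊕1⊕0⊕0⊕0⊕1 = 1
s4 (pos 4,5,6,7,12,13,14,15): 1⊕1⊕1⊕1⊕0⊕1⊕0⊕1 = 0
s8 (pos 8,9,10,11,12,13,14,15): 0⊕0⊕0⊕0⊕0⊕1⊕0⊕1 = 0
Syndrome s8…s1 = 0011 → error at position 3.
Flip position 3: 011111100000101 → 010111100000101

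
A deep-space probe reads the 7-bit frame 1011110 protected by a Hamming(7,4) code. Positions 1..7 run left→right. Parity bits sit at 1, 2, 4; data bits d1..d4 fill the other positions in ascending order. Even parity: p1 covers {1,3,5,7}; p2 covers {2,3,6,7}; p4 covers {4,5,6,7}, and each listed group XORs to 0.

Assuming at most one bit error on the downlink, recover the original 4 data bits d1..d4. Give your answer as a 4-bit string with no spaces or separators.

1010

s1 (pos 1,3,5,7): 1⊕1⊕1⊕0 = 1
s2 (pos 2,3,6,7): 0⊕1⊕1⊕0 = 0
s4 (pos 4,5,6,7): 1⊕1⊕1⊕0 = 1
Syndrome s4…s1 = 101 → error at position 5.
Flip position 5: 1011110 → 1011010
Read data bits from positions 3,5,6,7: 1010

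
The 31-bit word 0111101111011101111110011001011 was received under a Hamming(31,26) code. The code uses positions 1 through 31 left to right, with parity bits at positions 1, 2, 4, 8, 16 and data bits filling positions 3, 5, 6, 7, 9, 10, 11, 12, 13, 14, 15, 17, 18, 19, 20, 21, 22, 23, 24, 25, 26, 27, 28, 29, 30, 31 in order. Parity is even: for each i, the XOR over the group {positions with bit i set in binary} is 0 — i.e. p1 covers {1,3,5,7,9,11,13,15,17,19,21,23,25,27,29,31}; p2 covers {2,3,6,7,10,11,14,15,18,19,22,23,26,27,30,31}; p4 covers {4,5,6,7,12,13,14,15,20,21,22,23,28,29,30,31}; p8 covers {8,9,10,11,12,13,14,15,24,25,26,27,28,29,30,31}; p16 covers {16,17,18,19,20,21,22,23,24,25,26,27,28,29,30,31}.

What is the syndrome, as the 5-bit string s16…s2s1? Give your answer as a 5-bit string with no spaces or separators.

11110

s1 (pos 1,3,5,7,9,11,13,15,17,19,21,23,25,27,29,31): 0⊕1⊕1⊕1⊕1⊕0⊕1⊕0⊕1⊕1⊕1⊕0⊕1⊕0⊕0⊕1 = 0
s2 (pos 2,3,6,7,10,11,14,15,18,19,22,23,26,27,30,31): 1⊕1⊕0⊕1⊕1⊕0⊕1⊕0⊕1⊕1⊕0⊕0⊕0⊕0⊕1⊕1 = 1
s4 (pos 4,5,6,7,12,13,14,15,20,21,22,23,28,29,30,31): 1⊕1⊕0⊕1⊕1⊕1⊕1⊕0⊕1⊕1⊕0⊕0⊕1⊕0⊕1⊕1 = 1
s8 (pos 8,9,10,11,12,13,14,15,24,25,26,27,28,29,30,31): 1⊕1⊕1⊕0⊕1⊕1⊕1⊕0⊕1⊕1⊕0⊕0⊕1⊕0⊕1⊕1 = 1
s16 (pos 16,17,18,19,20,21,22,23,24,25,26,27,28,29,30,31): 1⊕1⊕1⊕1⊕1⊕1⊕0⊕0⊕1⊕1⊕0⊕0⊕1⊕0⊕1⊕1 = 1
Syndrome s16…s1 = 11110 → error at position 30.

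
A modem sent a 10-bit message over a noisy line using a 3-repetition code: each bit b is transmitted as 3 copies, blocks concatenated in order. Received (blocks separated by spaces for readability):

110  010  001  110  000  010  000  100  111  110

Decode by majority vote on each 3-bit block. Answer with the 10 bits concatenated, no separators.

1001000011

Block 1 (110): 2 ones → 1
Block 2 (010): 1 one → 0
Block 3 (001): 1 one → 0
Block 4 (110): 2 ones → 1
Block 5 (000): 0 ones → 0
Block 6 (010): 1 one → 0
Block 7 (000): 0 ones → 0
Block 8 (100): 1 one → 0
Block 9 (111): 3 ones → 1
Block 10 (110): 2 ones → 1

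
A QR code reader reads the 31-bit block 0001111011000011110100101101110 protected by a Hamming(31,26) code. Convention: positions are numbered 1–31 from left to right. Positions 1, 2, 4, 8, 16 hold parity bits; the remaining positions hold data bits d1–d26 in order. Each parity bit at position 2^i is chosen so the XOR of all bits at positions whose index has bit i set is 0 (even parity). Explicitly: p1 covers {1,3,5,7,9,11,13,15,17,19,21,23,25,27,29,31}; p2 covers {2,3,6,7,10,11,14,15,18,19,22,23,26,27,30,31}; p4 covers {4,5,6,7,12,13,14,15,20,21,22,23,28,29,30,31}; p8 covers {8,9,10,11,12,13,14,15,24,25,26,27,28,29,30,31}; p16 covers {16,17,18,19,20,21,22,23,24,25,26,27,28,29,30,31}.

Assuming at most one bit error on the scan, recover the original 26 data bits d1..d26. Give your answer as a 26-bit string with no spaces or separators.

01111100001110100101101110

s1 (pos 1,3,5,7,9,11,13,15,17,19,21,23,25,27,29,31): 0⊕0⊕1⊕1⊕1⊕0⊕0⊕1⊕1⊕0⊕0⊕1⊕1⊕0⊕1⊕0 = 0
s2 (pos 2,3,6,7,10,11,14,15,18,19,22,23,26,27,30,31): 0⊕0⊕1⊕1⊕1⊕0⊕0⊕1⊕1⊕0⊕0⊕1⊕1⊕0⊕1⊕0 = 0
s4 (pos 4,5,6,7,12,13,14,15,20,21,22,23,28,29,30,31): 1⊕1⊕1⊕1⊕0⊕0⊕0⊕1⊕1⊕0⊕0⊕1⊕1⊕1⊕1⊕0 = 0
s8 (pos 8,9,10,11,12,13,14,15,24,25,26,27,28,29,30,31): 0⊕1⊕1⊕0⊕0⊕0⊕0⊕1⊕0⊕1⊕1⊕0⊕1⊕1⊕1⊕0 = 0
s16 (pos 16,17,18,19,20,21,22,23,24,25,26,27,28,29,30,31): 1⊕1⊕1⊕0⊕1⊕0⊕0⊕1⊕0⊕1⊕1⊕0⊕1⊕1⊕1⊕0 = 0
Syndrome s16…s1 = 00000 → no error.
Read data bits from positions 3,5,6,7,9,10,11,12,13,14,15,17,18,19,20,21,22,23,24,25,26,27,28,29,30,31: 01111100001110100101101110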